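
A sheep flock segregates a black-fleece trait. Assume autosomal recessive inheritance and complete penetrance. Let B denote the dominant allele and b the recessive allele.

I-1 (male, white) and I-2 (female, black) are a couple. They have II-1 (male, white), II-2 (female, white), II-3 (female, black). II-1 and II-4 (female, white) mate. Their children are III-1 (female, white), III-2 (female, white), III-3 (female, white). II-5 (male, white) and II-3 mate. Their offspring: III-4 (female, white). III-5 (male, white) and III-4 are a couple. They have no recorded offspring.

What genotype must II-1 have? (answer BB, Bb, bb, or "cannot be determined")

From phenotype alone, II-1 is BB or Bb.
II-1 is white so carries B and received b from I-2 (bb), so II-1 is Bb.

Bb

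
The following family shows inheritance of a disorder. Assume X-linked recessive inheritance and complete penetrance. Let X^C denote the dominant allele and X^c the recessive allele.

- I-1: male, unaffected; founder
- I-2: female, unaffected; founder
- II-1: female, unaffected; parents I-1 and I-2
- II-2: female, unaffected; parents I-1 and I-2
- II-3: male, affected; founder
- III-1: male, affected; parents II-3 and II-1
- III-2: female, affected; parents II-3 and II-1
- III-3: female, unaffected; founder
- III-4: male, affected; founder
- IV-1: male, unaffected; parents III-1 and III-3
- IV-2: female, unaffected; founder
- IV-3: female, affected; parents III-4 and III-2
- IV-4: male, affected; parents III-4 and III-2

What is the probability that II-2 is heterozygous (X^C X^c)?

1/2

I-1 is unaffected, so I-1 is X^C Y.
I-2 is unaffected so carries C and passed c to II-1 (X^C X^c, whose C came from I-1), so I-2 is X^C X^c.
Their cross gives offspring ratios 1/2 X^C X^C : 1/2 X^C X^c. Conditioning on II-2 being unaffected, P(X^C X^c) = 1/2 / 1 = 1/2.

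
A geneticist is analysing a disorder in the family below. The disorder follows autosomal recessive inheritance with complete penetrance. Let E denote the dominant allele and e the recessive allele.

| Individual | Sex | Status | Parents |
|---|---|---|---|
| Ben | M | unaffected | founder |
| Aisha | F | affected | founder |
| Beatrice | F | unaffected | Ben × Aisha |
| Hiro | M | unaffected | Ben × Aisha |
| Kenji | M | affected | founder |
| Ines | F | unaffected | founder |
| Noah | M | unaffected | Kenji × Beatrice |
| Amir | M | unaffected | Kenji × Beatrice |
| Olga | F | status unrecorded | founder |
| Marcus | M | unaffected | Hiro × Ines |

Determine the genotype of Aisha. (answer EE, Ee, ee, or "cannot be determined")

Aisha is affected, so Aisha is ee.

ee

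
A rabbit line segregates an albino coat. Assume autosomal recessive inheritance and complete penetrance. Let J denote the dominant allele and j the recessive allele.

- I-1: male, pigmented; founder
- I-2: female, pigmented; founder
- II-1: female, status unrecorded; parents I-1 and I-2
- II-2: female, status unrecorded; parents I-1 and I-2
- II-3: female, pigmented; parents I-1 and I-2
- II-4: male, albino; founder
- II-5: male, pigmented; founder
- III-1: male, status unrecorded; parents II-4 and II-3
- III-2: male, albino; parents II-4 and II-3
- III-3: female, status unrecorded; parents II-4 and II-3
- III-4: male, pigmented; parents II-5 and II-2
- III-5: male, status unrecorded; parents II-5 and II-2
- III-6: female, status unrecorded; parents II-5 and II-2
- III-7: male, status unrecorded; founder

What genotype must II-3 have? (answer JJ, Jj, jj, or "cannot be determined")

From phenotype alone, II-3 is JJ or Jj.
II-3 is pigmented so carries J and passed j to III-2 (jj), so II-3 is Jj.

Jj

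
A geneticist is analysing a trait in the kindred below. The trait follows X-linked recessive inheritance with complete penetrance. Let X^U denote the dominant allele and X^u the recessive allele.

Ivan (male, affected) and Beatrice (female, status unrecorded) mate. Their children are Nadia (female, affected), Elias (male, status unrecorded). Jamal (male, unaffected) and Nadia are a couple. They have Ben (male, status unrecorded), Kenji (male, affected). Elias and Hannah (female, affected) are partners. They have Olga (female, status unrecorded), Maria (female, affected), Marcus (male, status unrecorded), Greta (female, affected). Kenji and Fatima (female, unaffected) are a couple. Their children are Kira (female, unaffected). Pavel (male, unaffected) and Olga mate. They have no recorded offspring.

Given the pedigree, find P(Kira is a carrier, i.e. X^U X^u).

1

Kira is unaffected so carries U and received u from Kenji (X^u Y), so Kira is X^U X^u, giving P(X^U X^u) = 1.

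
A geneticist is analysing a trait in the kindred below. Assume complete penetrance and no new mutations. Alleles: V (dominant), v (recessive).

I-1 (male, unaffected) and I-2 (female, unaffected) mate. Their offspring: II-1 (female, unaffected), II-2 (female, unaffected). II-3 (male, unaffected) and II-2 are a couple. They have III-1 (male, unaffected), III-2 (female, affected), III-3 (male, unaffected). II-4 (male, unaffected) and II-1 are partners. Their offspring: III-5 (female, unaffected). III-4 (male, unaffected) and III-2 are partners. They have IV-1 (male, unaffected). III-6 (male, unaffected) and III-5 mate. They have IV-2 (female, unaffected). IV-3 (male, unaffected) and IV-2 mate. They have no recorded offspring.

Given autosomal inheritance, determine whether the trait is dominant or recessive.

recessive

II-3 and II-2 are both unaffected yet have an affected child III-2. Under dominance, an affected child requires at least one affected parent, so the trait cannot be dominant.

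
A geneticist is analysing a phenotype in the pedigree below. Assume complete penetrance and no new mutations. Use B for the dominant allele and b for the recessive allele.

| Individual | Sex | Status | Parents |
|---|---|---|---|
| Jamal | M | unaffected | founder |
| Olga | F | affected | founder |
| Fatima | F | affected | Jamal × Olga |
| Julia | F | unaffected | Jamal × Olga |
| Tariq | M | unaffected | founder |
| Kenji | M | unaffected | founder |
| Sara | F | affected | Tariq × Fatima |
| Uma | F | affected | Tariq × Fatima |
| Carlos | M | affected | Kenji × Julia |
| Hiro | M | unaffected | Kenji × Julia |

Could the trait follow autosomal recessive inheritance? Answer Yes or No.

Yes

A consistent assignment under autosomal recessive exists: Jamal Bb, Olga bb, Fatima bb, Julia Bb, Tariq Bb, Kenji Bb, Sara bb, Uma bb, Carlos bb, Hiro BB.
In this assignment every recorded phenotype matches its genotype and every non-founder's genotype is obtainable from its parents' genotypes, so the pedigree is consistent.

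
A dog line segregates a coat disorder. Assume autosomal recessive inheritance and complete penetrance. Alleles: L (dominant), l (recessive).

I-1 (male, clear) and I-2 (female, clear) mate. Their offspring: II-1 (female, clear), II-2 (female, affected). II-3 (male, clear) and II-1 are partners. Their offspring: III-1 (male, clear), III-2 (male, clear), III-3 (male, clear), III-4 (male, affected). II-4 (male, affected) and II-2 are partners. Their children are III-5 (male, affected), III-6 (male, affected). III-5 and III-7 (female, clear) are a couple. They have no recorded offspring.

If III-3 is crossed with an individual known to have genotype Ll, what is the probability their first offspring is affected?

II-3 is clear so carries L and passed l to III-4 (ll), so II-3 is Ll.
II-1 is clear so carries L and passed l to III-4 (ll), so II-1 is Ll.
III-3 is a clear offspring of II-3 (Ll) × II-1 (Ll), whose cross gives 1/4 LL : 1/2 Ll : 1/4 ll; conditioning on being clear, III-3 is LL with probability 1/3, Ll with probability 2/3.
Summing over parental genotype combinations, P(offspring is affected) = 2/3·1/4 = 1/6.

1/6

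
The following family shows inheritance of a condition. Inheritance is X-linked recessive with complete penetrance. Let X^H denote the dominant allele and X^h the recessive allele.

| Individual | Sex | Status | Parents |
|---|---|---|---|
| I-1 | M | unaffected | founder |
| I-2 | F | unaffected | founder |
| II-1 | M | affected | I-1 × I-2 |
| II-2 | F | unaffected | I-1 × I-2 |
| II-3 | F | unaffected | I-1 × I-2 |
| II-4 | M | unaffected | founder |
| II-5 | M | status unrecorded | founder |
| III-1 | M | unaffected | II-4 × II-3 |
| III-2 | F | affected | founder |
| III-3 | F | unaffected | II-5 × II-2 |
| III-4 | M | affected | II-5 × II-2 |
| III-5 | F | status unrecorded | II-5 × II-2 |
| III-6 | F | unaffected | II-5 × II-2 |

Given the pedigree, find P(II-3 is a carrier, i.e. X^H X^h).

1/3

I-1 is unaffected, so I-1 is X^H Y.
I-2 is unaffected so carries H and passed h to II-1 (X^h Y), so I-2 is X^H X^h.
Their cross gives offspring ratios 1/2 X^H X^H : 1/2 X^H X^h. Conditioning on II-3 being unaffected, P(X^H X^h) = 1/2 / 1 = 1/2 before taking II-3's own offspring into account.
II-4 is unaffected, so II-4 is X^H Y.
Now use II-3's offspring. Probability of each recorded status — unaffected son III-1: 1/2 if II-3 is X^H X^h, 1 if X^H X^H.
Bayes: P(X^H X^h) = 1/2·1/2 / (1/2·1/2 + 1/2·1) = 1/3.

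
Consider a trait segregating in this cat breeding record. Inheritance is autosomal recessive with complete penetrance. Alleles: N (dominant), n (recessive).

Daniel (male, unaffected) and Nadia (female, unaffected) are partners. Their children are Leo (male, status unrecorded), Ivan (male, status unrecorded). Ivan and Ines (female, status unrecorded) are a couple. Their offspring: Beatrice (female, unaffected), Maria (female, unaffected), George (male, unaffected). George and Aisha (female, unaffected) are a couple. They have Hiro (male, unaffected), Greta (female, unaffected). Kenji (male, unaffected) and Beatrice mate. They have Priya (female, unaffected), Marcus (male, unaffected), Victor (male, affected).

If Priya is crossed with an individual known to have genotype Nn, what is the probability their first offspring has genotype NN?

Kenji is unaffected so carries N and passed n to Victor (nn), so Kenji is Nn.
Beatrice is unaffected so carries N and passed n to Victor (nn), so Beatrice is Nn.
Priya is an unaffected offspring of Kenji (Nn) × Beatrice (Nn), whose cross gives 1/4 NN : 1/2 Nn : 1/4 nn; conditioning on being unaffected, Priya is NN with probability 1/3, Nn with probability 2/3.
Summing over parental genotype combinations, P(offspring has genotype NN) = 1/3·1/2 + 2/3·1/4 = 1/3.

1/3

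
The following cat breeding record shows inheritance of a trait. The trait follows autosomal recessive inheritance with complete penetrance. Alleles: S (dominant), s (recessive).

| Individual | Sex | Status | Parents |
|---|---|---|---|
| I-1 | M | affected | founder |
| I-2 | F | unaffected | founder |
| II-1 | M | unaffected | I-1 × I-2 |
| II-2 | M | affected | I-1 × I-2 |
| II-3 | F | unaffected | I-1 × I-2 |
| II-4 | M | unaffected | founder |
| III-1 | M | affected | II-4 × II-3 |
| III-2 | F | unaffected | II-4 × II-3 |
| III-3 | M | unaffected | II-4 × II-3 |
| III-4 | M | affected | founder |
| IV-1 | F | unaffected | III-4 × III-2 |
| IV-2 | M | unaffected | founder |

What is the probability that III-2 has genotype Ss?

1/2

II-4 is unaffected so carries S and passed s to III-1 (ss), so II-4 is Ss.
II-3 is unaffected so carries S and received s from I-1 (ss), so II-3 is Ss.
Their cross gives offspring ratios 1/4 SS : 1/2 Ss : 1/4 ss. Conditioning on III-2 being unaffected, P(Ss) = 1/2 / 3/4 = 2/3 before taking III-2's own offspring into account.
III-4 is affected, so III-4 is ss.
Now use III-2's offspring. Probability of each recorded status — unaffected daughter IV-1: 1/2 if III-2 is Ss, 1 if SS.
Bayes: P(Ss) = 2/3·1/2 / (2/3·1/2 + 1/3·1) = 1/2.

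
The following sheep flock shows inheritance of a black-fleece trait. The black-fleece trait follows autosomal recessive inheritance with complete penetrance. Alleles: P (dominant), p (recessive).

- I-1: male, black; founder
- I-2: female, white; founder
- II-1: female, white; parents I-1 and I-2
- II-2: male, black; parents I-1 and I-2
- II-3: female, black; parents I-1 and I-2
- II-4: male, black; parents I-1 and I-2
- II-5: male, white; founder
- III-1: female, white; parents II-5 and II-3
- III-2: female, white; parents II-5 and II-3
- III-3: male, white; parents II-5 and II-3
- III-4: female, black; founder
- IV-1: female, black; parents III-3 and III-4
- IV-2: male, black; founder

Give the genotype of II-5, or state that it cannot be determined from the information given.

cannot be determined

II-5's phenotype allows PP or Pp, and no parent or child forces a single allele at both positions; consistent genotype assignments exist with II-5 as PP or Pp.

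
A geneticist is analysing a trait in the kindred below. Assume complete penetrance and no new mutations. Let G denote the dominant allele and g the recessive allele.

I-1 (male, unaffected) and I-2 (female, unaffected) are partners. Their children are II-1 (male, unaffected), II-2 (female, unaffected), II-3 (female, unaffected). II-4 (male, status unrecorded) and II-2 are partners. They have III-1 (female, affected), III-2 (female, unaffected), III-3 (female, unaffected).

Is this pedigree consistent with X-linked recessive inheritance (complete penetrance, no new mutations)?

A consistent assignment under X-linked recessive exists: I-1 X^G Y, I-2 X^G X^g, II-1 X^G Y, II-2 X^G X^g, II-3 X^G X^G, II-4 X^g Y, III-1 X^g X^g, III-2 X^G X^g, III-3 X^G X^g.
In this assignment every recorded phenotype matches its genotype and every non-founder's genotype is obtainable from its parents' genotypes, so the pedigree is consistent.

Yes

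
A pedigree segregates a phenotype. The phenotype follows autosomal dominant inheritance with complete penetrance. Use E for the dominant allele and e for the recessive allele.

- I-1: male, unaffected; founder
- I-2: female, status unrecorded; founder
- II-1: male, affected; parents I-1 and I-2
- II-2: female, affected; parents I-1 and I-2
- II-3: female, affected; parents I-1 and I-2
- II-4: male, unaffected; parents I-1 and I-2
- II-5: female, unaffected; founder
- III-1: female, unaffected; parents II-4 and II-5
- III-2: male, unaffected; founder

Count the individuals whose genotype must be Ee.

4

Obligate heterozygotes: I-2 passed E to II-1 (Ee, whose e came from I-1) and passed e to II-4 (ee), so I-2 is Ee; II-1 is affected so carries E and received e from I-1 (ee), so II-1 is Ee; II-2 is affected so carries E and received e from I-1 (ee), so II-2 is Ee; II-3 is affected so carries E and received e from I-1 (ee), so II-3 is Ee.
Every other individual is either homozygous by phenotype or has at least one consistent homozygous assignment, so the count is 4.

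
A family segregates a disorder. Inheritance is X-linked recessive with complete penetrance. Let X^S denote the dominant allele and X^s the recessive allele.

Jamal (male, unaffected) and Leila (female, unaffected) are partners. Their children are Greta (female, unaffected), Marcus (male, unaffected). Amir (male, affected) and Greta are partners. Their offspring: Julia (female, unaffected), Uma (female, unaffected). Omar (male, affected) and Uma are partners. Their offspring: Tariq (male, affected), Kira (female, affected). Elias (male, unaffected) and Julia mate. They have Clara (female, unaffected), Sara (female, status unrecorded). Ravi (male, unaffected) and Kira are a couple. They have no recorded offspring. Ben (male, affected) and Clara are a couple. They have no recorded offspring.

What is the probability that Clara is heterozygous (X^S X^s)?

Elias is unaffected, so Elias is X^S Y.
Julia is unaffected so carries S and received s from Amir (X^s Y), so Julia is X^S X^s.
Their cross gives offspring ratios 1/2 X^S X^S : 1/2 X^S X^s. Conditioning on Clara being unaffected, P(X^S X^s) = 1/2 / 1 = 1/2.

1/2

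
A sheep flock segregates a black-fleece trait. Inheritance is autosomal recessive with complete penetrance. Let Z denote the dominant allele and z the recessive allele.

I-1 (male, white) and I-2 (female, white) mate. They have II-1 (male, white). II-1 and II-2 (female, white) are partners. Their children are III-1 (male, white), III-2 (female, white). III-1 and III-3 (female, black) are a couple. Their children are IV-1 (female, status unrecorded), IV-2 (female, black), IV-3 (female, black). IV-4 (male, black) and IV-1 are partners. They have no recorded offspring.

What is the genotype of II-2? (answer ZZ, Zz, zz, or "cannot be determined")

cannot be determined

II-2's phenotype allows ZZ or Zz, and no parent or child forces a single allele at both positions; consistent genotype assignments exist with II-2 as ZZ or Zz.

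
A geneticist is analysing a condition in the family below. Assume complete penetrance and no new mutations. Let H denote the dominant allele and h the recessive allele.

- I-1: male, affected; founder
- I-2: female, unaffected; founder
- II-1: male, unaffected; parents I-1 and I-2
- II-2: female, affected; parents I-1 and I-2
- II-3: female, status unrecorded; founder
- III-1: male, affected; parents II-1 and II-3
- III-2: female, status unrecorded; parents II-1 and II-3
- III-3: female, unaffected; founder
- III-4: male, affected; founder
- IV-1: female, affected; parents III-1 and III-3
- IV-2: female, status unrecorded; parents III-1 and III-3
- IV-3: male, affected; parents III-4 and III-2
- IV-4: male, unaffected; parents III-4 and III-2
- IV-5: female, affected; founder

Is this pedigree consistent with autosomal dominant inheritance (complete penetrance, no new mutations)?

Yes

A consistent assignment under autosomal dominant exists: I-1 Hh, I-2 hh, II-1 hh, II-2 Hh, II-3 HH, III-1 Hh, III-2 Hh, III-3 hh, III-4 Hh, IV-1 Hh, IV-2 Hh, IV-3 HH, IV-4 hh, IV-5 HH.
In this assignment every recorded phenotype matches its genotype and every non-founder's genotype is obtainable from its parents' genotypes, so the pedigree is consistent.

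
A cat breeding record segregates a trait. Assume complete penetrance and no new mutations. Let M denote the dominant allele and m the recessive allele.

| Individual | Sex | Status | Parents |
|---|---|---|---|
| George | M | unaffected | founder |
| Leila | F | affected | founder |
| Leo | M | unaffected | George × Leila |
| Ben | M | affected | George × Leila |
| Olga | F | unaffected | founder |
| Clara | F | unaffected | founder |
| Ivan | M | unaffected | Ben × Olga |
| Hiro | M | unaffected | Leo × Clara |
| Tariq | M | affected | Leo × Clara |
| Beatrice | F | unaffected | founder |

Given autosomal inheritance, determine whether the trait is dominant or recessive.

recessive

Leo and Clara are both unaffected yet have an affected child Tariq. Under dominance, an affected child requires at least one affected parent, so the trait cannot be dominant.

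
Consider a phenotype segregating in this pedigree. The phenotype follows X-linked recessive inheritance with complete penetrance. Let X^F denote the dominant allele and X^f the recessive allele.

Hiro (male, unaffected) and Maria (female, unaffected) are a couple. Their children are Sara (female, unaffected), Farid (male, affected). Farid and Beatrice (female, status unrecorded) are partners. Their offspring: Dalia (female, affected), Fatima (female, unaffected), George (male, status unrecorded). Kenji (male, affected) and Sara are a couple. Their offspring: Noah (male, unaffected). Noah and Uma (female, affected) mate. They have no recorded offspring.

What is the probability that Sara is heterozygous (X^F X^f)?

1/3

Hiro is unaffected, so Hiro is X^F Y.
Maria is unaffected so carries F and passed f to Farid (X^f Y), so Maria is X^F X^f.
Their cross gives offspring ratios 1/2 X^F X^F : 1/2 X^F X^f. Conditioning on Sara being unaffected, P(X^F X^f) = 1/2 / 1 = 1/2 before taking Sara's own offspring into account.
Kenji is affected, so Kenji is X^f Y.
Now use Sara's offspring. Probability of each recorded status — unaffected son Noah: 1/2 if Sara is X^F X^f, 1 if X^F X^F.
Bayes: P(X^F X^f) = 1/2·1/2 / (1/2·1/2 + 1/2·1) = 1/3.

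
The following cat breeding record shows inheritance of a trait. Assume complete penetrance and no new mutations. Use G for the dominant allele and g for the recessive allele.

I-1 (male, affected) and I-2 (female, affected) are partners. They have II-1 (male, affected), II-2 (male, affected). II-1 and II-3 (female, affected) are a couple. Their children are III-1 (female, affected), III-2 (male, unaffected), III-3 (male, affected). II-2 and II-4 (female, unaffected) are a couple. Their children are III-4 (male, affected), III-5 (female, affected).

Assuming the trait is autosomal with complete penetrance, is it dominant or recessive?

dominant

II-1 and II-3 are both affected yet have an unaffected child III-2. Under a recessive model two affected parents are homozygous and every child would be affected, so the trait cannot be recessive.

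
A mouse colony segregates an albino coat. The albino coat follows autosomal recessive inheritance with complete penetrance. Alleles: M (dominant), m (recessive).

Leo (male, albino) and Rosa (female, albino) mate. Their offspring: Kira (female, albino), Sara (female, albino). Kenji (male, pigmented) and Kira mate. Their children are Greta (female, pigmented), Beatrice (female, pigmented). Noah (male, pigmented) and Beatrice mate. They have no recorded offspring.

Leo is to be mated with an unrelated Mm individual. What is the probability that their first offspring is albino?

Leo is albino, so Leo is mm.
The cross gives 1/2 Mm : 1/2 mm, so P(offspring is albino) = 1/2.

1/2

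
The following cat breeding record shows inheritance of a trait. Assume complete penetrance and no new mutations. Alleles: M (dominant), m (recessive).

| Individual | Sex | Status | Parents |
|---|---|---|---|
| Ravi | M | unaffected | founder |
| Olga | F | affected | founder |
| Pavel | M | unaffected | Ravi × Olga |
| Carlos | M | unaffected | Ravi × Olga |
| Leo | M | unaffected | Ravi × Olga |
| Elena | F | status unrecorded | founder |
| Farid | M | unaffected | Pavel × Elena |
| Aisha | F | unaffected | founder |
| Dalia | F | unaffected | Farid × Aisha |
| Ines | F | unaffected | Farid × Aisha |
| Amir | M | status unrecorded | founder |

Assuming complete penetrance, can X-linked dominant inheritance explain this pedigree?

A consistent assignment under X-linked dominant exists: Ravi X^m Y, Olga X^M X^m, Pavel X^m Y, Carlos X^m Y, Leo X^m Y, Elena X^M X^m, Farid X^m Y, Aisha X^m X^m, Dalia X^m X^m, Ines X^m X^m, Amir X^M Y.
In this assignment every recorded phenotype matches its genotype and every non-founder's genotype is obtainable from its parents' genotypes, so the pedigree is consistent.

Yes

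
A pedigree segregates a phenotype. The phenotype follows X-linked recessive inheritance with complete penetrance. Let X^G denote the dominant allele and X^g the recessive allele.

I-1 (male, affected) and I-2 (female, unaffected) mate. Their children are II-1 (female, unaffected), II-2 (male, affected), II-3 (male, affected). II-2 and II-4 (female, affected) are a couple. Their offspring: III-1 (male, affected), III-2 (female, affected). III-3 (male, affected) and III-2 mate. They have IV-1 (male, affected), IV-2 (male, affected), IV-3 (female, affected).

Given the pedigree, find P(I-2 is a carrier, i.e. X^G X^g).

I-2 is unaffected so carries G and passed g to II-2 (X^g Y), so I-2 is X^G X^g, giving P(X^G X^g) = 1.

1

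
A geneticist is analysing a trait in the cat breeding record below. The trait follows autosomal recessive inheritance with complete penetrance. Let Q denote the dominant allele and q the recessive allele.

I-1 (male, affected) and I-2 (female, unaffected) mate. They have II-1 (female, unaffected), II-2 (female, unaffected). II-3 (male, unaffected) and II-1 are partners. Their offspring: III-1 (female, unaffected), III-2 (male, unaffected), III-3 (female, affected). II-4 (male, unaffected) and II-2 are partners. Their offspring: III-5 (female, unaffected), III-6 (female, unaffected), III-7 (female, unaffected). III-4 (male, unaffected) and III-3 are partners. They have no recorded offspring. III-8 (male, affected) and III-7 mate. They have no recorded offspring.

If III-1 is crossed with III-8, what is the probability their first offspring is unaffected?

2/3

II-3 is unaffected so carries Q and passed q to III-3 (qq), so II-3 is Qq.
II-1 is unaffected so carries Q and received q from I-1 (qq), so II-1 is Qq.
III-1 is an unaffected offspring of II-3 (Qq) × II-1 (Qq), whose cross gives 1/4 QQ : 1/2 Qq : 1/4 qq; conditioning on being unaffected, III-1 is QQ with probability 1/3, Qq with probability 2/3.
III-8 is affected, so III-8 is qq.
Summing over parental genotype combinations, P(offspring is unaffected) = 1/3·1 + 2/3·1/2 = 2/3.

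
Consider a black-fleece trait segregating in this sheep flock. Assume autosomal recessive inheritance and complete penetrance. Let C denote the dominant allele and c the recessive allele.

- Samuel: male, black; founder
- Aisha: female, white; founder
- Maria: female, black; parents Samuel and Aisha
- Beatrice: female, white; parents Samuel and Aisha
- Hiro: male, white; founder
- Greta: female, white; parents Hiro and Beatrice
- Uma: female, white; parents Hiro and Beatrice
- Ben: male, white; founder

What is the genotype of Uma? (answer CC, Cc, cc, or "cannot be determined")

cannot be determined

Uma's phenotype allows CC or Cc, and no parent or child forces a single allele at both positions; consistent genotype assignments exist with Uma as CC or Cc.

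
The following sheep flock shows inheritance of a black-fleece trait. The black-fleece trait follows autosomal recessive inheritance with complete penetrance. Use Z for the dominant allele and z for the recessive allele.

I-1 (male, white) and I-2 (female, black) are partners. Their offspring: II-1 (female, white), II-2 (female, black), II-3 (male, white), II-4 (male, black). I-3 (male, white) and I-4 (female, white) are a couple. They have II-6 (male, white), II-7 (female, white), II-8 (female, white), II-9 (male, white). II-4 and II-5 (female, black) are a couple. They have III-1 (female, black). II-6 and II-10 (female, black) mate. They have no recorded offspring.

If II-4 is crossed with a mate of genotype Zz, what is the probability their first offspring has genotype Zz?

1/2

II-4 is black, so II-4 is zz.
The cross gives 1/2 Zz : 1/2 zz, so P(offspring has genotype Zz) = 1/2.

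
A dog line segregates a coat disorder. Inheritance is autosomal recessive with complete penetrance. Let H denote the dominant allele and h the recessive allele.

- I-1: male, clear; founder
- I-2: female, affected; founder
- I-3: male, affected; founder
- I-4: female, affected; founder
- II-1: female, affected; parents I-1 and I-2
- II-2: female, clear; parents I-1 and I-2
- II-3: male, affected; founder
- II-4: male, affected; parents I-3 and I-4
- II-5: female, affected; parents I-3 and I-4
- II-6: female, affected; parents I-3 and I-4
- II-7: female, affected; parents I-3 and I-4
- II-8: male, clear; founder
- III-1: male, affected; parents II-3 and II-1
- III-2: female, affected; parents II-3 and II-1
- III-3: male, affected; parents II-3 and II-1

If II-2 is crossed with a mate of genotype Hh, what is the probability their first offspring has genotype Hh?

II-2 is clear so carries H and received h from I-2 (hh), so II-2 is Hh.
The cross gives 1/4 HH : 1/2 Hh : 1/4 hh, so P(offspring has genotype Hh) = 1/2.

1/2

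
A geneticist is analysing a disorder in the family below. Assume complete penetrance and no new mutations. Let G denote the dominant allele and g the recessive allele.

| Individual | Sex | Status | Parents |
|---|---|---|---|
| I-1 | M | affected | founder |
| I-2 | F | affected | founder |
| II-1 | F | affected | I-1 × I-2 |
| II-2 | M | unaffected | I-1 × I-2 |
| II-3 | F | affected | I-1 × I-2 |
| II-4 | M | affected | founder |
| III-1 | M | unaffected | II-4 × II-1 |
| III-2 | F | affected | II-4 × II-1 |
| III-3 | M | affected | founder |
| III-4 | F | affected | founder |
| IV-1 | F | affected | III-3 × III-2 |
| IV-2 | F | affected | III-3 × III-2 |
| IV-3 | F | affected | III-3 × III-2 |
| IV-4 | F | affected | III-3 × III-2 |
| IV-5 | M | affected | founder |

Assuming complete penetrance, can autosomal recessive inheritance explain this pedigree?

Under autosomal recessive, II-2 (unaffected, male) cannot arise from I-1 (affected) × I-2 (affected).

No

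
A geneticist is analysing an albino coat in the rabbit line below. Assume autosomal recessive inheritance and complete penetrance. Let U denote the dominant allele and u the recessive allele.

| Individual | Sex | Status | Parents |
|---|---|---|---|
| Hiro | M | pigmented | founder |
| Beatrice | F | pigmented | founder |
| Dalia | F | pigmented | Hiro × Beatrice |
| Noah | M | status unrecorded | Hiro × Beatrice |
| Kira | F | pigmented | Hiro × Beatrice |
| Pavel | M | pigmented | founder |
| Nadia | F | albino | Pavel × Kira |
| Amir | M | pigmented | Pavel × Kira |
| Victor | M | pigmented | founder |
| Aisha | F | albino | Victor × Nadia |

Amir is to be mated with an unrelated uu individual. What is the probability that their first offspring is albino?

1/3

Pavel is pigmented so carries U and passed u to Nadia (uu), so Pavel is Uu.
Kira is pigmented so carries U and passed u to Nadia (uu), so Kira is Uu.
Amir is a pigmented offspring of Pavel (Uu) × Kira (Uu), whose cross gives 1/4 UU : 1/2 Uu : 1/4 uu; conditioning on being pigmented, Amir is UU with probability 1/3, Uu with probability 2/3.
Summing over parental genotype combinations, P(offspring is albino) = 2/3·1/2 = 1/3.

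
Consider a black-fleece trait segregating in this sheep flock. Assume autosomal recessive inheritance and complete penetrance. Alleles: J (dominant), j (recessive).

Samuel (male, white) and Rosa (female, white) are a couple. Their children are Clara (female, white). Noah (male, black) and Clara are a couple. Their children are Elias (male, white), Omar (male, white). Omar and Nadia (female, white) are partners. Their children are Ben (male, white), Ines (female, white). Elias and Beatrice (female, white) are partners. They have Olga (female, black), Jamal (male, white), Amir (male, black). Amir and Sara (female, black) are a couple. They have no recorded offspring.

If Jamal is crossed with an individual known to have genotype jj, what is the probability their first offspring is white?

2/3

Elias is white so carries J and received j from Noah (jj), so Elias is Jj.
Beatrice is white so carries J and passed j to Olga (jj), so Beatrice is Jj.
Jamal is a white offspring of Elias (Jj) × Beatrice (Jj), whose cross gives 1/4 JJ : 1/2 Jj : 1/4 jj; conditioning on being white, Jamal is JJ with probability 1/3, Jj with probability 2/3.
Summing over parental genotype combinations, P(offspring is white) = 1/3·1 + 2/3·1/2 = 2/3.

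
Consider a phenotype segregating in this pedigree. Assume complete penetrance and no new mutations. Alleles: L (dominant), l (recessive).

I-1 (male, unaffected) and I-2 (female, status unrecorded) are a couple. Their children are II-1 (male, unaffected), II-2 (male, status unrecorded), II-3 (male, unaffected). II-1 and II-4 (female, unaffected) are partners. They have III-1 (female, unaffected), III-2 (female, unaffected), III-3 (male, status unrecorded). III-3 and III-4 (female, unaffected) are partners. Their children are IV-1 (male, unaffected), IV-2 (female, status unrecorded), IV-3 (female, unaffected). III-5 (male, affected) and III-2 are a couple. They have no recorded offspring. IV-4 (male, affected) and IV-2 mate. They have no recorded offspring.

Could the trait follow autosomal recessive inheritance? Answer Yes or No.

A consistent assignment under autosomal recessive exists: I-1 LL, I-2 LL, II-1 LL, II-2 LL, II-3 LL, II-4 LL, III-1 LL, III-2 LL, III-3 LL, III-4 LL, III-5 ll, IV-1 LL, IV-2 LL, IV-3 LL, IV-4 ll.
In this assignment every recorded phenotype matches its genotype and every non-founder's genotype is obtainable from its parents' genotypes, so the pedigree is consistent.

Yes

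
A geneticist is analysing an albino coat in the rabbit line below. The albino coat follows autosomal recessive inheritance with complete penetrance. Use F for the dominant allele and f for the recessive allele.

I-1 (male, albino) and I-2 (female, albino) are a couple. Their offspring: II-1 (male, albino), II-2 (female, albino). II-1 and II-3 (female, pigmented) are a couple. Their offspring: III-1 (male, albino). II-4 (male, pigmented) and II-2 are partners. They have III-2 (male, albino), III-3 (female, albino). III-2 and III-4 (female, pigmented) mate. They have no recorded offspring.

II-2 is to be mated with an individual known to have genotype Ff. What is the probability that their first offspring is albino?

II-2 is albino, so II-2 is ff.
The cross gives 1/2 Ff : 1/2 ff, so P(offspring is albino) = 1/2.

1/2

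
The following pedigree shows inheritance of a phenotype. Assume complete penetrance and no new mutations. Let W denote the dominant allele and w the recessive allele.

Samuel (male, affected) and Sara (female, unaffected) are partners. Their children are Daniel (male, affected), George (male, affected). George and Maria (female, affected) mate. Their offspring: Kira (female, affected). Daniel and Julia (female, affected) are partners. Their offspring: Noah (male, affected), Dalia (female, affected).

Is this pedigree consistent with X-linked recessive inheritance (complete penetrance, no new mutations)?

Yes

A consistent assignment under X-linked recessive exists: Samuel X^w Y, Sara X^W X^w, Daniel X^w Y, George X^w Y, Maria X^w X^w, Julia X^w X^w, Kira X^w X^w, Noah X^w Y, Dalia X^w X^w.
In this assignment every recorded phenotype matches its genotype and every non-founder's genotype is obtainable from its parents' genotypes, so the pedigree is consistent.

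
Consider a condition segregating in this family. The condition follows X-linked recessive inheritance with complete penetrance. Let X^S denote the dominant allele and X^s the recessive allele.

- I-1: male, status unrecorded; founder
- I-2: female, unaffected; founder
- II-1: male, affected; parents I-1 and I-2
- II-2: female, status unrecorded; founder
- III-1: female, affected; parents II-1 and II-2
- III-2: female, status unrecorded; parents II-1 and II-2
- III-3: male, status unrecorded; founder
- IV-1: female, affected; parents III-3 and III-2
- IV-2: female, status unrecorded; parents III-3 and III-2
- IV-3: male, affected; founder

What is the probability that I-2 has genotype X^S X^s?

I-2 is unaffected so carries S and passed s to II-1 (X^s Y), so I-2 is X^S X^s, giving P(X^S X^s) = 1.

1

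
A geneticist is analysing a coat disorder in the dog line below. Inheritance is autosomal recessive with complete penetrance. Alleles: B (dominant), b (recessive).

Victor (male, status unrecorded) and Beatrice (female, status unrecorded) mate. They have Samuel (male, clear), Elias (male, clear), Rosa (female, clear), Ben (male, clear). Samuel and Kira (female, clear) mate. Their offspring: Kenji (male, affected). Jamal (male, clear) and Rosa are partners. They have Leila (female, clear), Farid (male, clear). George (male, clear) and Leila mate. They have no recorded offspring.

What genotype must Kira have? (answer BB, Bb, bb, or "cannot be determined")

Bb

From phenotype alone, Kira is BB or Bb.
Kira is clear so carries B and passed b to Kenji (bb), so Kira is Bb.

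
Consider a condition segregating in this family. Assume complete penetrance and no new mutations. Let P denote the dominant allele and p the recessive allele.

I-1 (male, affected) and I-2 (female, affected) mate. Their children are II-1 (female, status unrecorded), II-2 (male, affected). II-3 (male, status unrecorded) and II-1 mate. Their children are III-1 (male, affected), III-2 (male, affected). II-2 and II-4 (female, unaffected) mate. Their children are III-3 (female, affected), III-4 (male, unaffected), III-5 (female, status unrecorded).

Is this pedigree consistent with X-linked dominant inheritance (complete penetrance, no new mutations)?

A consistent assignment under X-linked dominant exists: I-1 X^P Y, I-2 X^P X^P, II-1 X^P X^P, II-2 X^P Y, II-3 X^P Y, II-4 X^p X^p, III-1 X^P Y, III-2 X^P Y, III-3 X^P X^p, III-4 X^p Y, III-5 X^P X^p.
In this assignment every recorded phenotype matches its genotype and every non-founder's genotype is obtainable from its parents' genotypes, so the pedigree is consistent.

Yes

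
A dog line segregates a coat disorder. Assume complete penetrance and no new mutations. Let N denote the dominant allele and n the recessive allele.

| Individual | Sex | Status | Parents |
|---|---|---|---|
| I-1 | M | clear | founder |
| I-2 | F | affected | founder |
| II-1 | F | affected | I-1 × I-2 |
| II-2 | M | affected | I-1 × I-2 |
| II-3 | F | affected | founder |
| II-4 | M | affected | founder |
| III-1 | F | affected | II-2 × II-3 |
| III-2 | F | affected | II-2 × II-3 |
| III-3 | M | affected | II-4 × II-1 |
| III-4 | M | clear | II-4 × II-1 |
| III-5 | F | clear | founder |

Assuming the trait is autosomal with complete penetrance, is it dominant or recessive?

dominant

II-4 and II-1 are both affected yet have a clear child III-4. Under a recessive model two affected parents are homozygous and every child would be affected, so the trait cannot be recessive.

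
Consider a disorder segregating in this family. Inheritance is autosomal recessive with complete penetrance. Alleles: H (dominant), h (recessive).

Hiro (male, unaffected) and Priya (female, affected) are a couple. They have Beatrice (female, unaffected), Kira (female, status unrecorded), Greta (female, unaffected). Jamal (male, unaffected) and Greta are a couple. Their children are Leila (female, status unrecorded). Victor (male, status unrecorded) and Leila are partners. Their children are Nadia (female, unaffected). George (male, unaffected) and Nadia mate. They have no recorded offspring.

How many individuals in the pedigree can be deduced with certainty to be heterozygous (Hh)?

Obligate heterozygotes: Beatrice is unaffected so carries H and received h from Priya (hh), so Beatrice is Hh; Greta is unaffected so carries H and received h from Priya (hh), so Greta is Hh.
Every other individual is either homozygous by phenotype or has at least one consistent homozygous assignment, so the count is 2.

2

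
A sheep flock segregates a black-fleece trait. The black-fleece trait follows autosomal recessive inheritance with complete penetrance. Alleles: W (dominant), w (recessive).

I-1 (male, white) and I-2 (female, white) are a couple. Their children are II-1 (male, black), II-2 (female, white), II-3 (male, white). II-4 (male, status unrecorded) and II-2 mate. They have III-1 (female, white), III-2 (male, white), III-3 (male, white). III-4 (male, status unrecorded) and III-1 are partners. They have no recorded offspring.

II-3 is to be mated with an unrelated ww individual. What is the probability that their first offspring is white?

I-1 is white so carries W and passed w to II-1 (ww), so I-1 is Ww.
I-2 is white so carries W and passed w to II-1 (ww), so I-2 is Ww.
II-3 is a white offspring of I-1 (Ww) × I-2 (Ww), whose cross gives 1/4 WW : 1/2 Ww : 1/4 ww; conditioning on being white, II-3 is WW with probability 1/3, Ww with probability 2/3.
Summing over parental genotype combinations, P(offspring is white) = 1/3·1 + 2/3·1/2 = 2/3.

2/3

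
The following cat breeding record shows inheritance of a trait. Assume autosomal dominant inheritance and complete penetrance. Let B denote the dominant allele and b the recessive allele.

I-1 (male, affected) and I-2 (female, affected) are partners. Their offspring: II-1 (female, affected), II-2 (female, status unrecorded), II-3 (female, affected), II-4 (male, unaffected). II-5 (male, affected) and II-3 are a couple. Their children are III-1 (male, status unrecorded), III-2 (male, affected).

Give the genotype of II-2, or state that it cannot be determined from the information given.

cannot be determined

II-2's phenotype is unrecorded, and no parent or child forces a single allele at both positions; consistent genotype assignments exist with II-2 as BB or Bb or bb.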